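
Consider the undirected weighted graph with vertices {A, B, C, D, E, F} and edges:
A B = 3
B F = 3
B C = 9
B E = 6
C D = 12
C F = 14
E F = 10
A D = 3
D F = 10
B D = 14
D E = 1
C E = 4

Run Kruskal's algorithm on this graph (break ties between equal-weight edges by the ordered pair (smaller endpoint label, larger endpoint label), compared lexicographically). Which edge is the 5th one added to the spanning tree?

Kruskal's algorithm — process edges by increasing weight (ties by edge label):
D E (1): add — endpoints in different components.
A B (3): add — endpoints in different components.
A D (3): add — endpoints in different components.
B F (3): add — endpoints in different components.
C E (4): add — endpoints in different components.
The 5th edge added is C E.

C-E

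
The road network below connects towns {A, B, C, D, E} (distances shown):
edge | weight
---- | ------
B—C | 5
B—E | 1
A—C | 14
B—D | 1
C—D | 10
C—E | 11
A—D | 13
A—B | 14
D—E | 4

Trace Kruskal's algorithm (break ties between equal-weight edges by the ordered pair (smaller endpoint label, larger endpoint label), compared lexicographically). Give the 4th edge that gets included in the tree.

Kruskal's algorithm — process edges by increasing weight (ties by edge label):
B—D (1): add — endpoints in different components.
B—E (1): add — endpoints in different components.
D—E (4): skip — D and E already connected.
B—C (5): add — endpoints in different components.
C—D (10): skip — C and D already connected.
C—E (11): skip — C and E already connected.
A—D (13): add — endpoints in different components.
The 4th edge added is A—D.

A-D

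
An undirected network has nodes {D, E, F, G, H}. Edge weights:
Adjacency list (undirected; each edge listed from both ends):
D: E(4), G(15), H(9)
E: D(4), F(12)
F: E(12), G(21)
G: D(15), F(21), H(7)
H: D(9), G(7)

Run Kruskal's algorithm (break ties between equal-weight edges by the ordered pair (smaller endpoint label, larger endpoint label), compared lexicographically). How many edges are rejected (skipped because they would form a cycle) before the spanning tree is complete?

0

Kruskal: consider edges lightest-first.
D—E (4): add — endpoints in different components.
G—H (7): add — endpoints in different components.
D—H (9): add — endpoints in different components.
E—F (12): add — endpoints in different components.
Edges rejected before the tree was complete: 0.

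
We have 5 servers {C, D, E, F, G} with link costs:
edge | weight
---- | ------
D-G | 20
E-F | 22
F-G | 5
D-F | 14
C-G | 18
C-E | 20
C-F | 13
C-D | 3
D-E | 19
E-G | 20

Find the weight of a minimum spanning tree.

Grow the tree from D using Prim:
Step 1: frontier [C-D 3, D-F 14, D-E 19, D-G 20] → take C-D (3); add C.
Step 2: frontier [C-F 13, C-G 18, C-E 20, D-F 14, D-E 19, D-G 20] → take C-F (13); add F.
Step 3: frontier [C-G 18, C-E 20, D-E 19, D-G 20, F-G 5, E-F 22] → take F-G (5); add G.
Step 4: frontier [C-E 20, D-E 19, E-F 22, E-G 20] → take D-E (19); add E.
MST edges: C-D, C-F, F-G, D-E; total weight 3+13+5+19 = 40.

40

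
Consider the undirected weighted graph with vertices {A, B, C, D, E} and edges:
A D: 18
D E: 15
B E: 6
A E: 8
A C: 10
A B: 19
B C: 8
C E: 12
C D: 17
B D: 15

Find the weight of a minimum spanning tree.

Sort edges by weight, then run Kruskal:
B E (6): add — endpoints in different components.
A E (8): add — endpoints in different components.
B C (8): add — endpoints in different components.
A C (10): skip — A and C already connected.
C E (12): skip — C and E already connected.
B D (15): add — endpoints in different components.
MST edges: B E, A E, B C, B D; total weight 6+8+8+15 = 37.

37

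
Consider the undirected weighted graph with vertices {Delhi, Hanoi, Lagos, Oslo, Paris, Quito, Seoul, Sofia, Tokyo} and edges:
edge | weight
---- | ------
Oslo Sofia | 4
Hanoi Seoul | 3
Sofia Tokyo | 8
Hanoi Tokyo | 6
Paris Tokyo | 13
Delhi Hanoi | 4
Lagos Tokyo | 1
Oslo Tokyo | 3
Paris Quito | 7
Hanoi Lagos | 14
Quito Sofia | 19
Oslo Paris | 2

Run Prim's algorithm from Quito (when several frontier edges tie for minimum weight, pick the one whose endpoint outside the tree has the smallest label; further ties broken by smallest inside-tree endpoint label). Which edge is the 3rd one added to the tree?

Oslo-Tokyo

Prim's algorithm from Quito:
Step 1: frontier [Paris Quito 7, Quito Sofia 19] → take Paris Quito (7); add Paris.
Step 2: frontier [Oslo Paris 2, Paris Tokyo 13, Quito Sofia 19] → take Oslo Paris (2); add Oslo.
Step 3: frontier [Oslo Tokyo 3, Oslo Sofia 4, Paris Tokyo 13, Quito Sofia 19] → take Oslo Tokyo (3); add Tokyo.
Step 4: frontier [Oslo Sofia 4, Quito Sofia 19, Lagos Tokyo 1, Hanoi Tokyo 6, Sofia Tokyo 8] → take Lagos Tokyo (1); add Lagos.
Step 5: frontier [Hanoi Lagos 14, Oslo Sofia 4, Quito Sofia 19, Hanoi Tokyo 6, Sofia Tokyo 8] → take Oslo Sofia (4); add Sofia.
Step 6: frontier [Hanoi Lagos 14, Hanoi Tokyo 6] → take Hanoi Tokyo (6); add Hanoi.
Step 7: frontier [Hanoi Seoul 3, Delhi Hanoi 4] → take Hanoi Seoul (3); add Seoul.
Step 8: frontier [Delhi Hanoi 4] → take Delhi Hanoi (4); add Delhi.
The 3rd edge added is Oslo Tokyo.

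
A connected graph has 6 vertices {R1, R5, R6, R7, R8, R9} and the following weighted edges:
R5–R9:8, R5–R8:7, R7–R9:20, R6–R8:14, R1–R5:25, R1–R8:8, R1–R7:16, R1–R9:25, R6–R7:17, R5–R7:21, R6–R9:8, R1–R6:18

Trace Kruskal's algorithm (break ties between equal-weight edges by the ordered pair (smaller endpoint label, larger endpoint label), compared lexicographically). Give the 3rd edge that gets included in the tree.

R5-R9

Kruskal's algorithm — process edges by increasing weight (ties by edge label):
R5–R8 (7): add. Components now {R7} {R5,R8} {R6} {R9} {R1}
R1–R8 (8): add. Components now {R7} {R1,R5,R8} {R6} {R9}
R5–R9 (8): add. Components now {R7} {R1,R5,R8,R9} {R6}
R6–R9 (8): add. Components now {R7} {R1,R5,R6,R8,R9}
R6–R8 (14): skip — R6 and R8 already connected.
R1–R7 (16): add. Components now {R1,R5,R6,R7,R8,R9}
The 3rd edge added is R5–R9.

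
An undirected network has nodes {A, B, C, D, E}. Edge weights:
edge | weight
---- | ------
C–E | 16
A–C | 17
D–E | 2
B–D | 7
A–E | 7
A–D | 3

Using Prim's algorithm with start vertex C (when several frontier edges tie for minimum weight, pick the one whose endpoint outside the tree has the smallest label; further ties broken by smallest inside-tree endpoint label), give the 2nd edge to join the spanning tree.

D-E

Prim, starting at C.
Step 1: frontier [C–E 16, A–C 17] → take C–E (16); add E.
Step 2: frontier [A–C 17, D–E 2, A–E 7] → take D–E (2); add D.
Step 3: frontier [A–C 17, A–D 3, B–D 7, A–E 7] → take A–D (3); add A.
Step 4: frontier [B–D 7] → take B–D (7); add B.
The 2nd edge added is D–E.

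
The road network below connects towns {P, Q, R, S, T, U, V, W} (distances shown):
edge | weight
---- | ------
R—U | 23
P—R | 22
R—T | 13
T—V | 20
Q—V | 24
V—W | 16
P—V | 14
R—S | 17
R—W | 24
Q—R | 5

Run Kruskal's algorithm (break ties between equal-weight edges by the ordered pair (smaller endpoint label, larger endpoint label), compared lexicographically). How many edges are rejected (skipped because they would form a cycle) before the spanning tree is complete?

Kruskal: consider edges lightest-first.
Q—R (5): add — endpoints in different components.
R—T (13): add — endpoints in different components.
P—V (14): add — endpoints in different components.
V—W (16): add — endpoints in different components.
R—S (17): add — endpoints in different components.
T—V (20): add — endpoints in different components.
P—R (22): skip — P and R already connected.
R—U (23): add — endpoints in different components.
Edges rejected before the tree was complete: 1.

1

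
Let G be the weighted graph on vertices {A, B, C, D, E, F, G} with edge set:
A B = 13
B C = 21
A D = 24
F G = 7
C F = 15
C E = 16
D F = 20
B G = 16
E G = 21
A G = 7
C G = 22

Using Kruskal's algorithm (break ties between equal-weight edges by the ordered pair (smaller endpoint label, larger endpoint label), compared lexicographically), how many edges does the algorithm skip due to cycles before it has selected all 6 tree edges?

1

Sort edges by weight, then run Kruskal:
A G (7): add. Components now {A,G} {B} {C} {D} {E} {F}
F G (7): add. Components now {A,F,G} {B} {C} {D} {E}
A B (13): add. Components now {A,B,F,G} {C} {D} {E}
C F (15): add. Components now {A,B,C,F,G} {D} {E}
B G (16): skip — B and G already connected.
C E (16): add. Components now {A,B,C,E,F,G} {D}
D F (20): add. Components now {A,B,C,D,E,F,G}
Edges rejected before the tree was complete: 1.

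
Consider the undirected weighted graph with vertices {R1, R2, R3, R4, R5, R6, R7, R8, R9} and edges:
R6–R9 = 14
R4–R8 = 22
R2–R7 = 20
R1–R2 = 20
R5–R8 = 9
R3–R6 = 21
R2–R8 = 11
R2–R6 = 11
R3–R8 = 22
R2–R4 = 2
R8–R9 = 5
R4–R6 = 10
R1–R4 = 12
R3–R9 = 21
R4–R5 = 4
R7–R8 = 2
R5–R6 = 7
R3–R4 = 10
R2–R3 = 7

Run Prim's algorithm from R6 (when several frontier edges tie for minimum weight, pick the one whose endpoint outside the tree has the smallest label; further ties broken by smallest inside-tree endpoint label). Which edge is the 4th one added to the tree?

Grow the tree from R6 using Prim:
Step 1: cheapest edge leaving the tree is R5–R6 (7); add R5.
Step 2: cheapest edge leaving the tree is R4–R5 (4); add R4.
Step 3: cheapest edge leaving the tree is R2–R4 (2); add R2.
Step 4: cheapest edge leaving the tree is R2–R3 (7); add R3.
Step 5: cheapest edge leaving the tree is R5–R8 (9); add R8.
Step 6: cheapest edge leaving the tree is R7–R8 (2); add R7.
Step 7: cheapest edge leaving the tree is R8–R9 (5); add R9.
Step 8: cheapest edge leaving the tree is R1–R4 (12); add R1.
The 4th edge added is R2–R3.

R2-R3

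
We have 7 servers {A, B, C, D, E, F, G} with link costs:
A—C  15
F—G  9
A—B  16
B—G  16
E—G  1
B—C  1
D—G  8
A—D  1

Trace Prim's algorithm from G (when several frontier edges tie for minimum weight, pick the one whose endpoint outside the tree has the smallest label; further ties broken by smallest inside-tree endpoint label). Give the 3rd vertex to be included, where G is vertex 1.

D

Grow the tree from G using Prim:
Step 1: cheapest edge leaving the tree is E—G (1); add E.
Step 2: cheapest edge leaving the tree is D—G (8); add D.
Step 3: cheapest edge leaving the tree is A—D (1); add A.
Step 4: cheapest edge leaving the tree is F—G (9); add F.
Step 5: cheapest edge leaving the tree is A—C (15); add C.
Step 6: cheapest edge leaving the tree is B—C (1); add B.
Vertex order: G, E, D, A, F, C, B. The 3rd vertex is D.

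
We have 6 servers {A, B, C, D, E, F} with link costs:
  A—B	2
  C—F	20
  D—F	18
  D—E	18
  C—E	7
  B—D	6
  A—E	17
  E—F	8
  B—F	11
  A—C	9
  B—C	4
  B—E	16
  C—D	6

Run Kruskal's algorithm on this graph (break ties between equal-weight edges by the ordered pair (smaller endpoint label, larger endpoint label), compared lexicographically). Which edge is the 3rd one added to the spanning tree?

Kruskal: consider edges lightest-first.
A—B (2): add. Components now {A,B} {C} {D} {E} {F}
B—C (4): add. Components now {A,B,C} {D} {E} {F}
B—D (6): add. Components now {A,B,C,D} {E} {F}
C—D (6): skip — C and D already connected.
C—E (7): add. Components now {A,B,C,D,E} {F}
E—F (8): add. Components now {A,B,C,D,E,F}
The 3rd edge added is B—D.

B-D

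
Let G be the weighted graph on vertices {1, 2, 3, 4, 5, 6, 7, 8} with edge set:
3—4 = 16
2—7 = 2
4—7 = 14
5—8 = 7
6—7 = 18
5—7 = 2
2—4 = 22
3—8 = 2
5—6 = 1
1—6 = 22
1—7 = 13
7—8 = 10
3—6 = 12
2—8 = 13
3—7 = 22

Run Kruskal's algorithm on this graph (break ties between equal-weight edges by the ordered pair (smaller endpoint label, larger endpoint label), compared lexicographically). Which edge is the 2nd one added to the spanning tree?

Kruskal's algorithm — process edges by increasing weight (ties by edge label):
5—6 (1): add — endpoints in different components.
2—7 (2): add — endpoints in different components.
3—8 (2): add — endpoints in different components.
5—7 (2): add — endpoints in different components.
5—8 (7): add — endpoints in different components.
7—8 (10): skip — 7 and 8 already connected.
3—6 (12): skip — 3 and 6 already connected.
1—7 (13): add — endpoints in different components.
2—8 (13): skip — 2 and 8 already connected.
4—7 (14): add — endpoints in different components.
The 2nd edge added is 2—7.

2-7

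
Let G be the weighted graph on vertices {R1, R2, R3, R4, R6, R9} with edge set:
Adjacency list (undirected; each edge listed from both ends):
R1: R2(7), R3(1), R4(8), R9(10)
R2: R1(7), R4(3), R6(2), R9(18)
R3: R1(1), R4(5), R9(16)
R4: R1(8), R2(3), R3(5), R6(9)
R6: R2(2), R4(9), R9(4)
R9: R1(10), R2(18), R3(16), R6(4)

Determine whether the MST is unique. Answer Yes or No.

Kruskal: consider edges lightest-first.
R1 R3 (1): add. Components now {R1,R3} {R9} {R6} {R4} {R2}
R2 R6 (2): add. Components now {R1,R3} {R9} {R2,R6} {R4}
R2 R4 (3): add. Components now {R1,R3} {R9} {R2,R4,R6}
R6 R9 (4): add. Components now {R1,R3} {R2,R4,R6,R9}
R3 R4 (5): add. Components now {R1,R2,R3,R4,R6,R9}
Every non-tree edge has weight strictly greater than the heaviest edge on the tree path between its endpoints, so the MST is unique.

Yes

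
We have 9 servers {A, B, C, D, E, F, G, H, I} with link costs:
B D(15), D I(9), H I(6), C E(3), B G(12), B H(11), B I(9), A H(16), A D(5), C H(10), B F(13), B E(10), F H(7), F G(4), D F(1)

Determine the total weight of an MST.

45

Prim, starting at C.
Step 1: cheapest edge leaving the tree is C E (3); add E.
Step 2: cheapest edge leaving the tree is B E (10); add B.
Step 3: cheapest edge leaving the tree is B I (9); add I.
Step 4: cheapest edge leaving the tree is H I (6); add H.
Step 5: cheapest edge leaving the tree is F H (7); add F.
Step 6: cheapest edge leaving the tree is D F (1); add D.
Step 7: cheapest edge leaving the tree is F G (4); add G.
Step 8: cheapest edge leaving the tree is A D (5); add A.
MST edges: C E, B E, B I, H I, F H, D F, F G, A D; total weight 3+10+9+6+7+1+4+5 = 45.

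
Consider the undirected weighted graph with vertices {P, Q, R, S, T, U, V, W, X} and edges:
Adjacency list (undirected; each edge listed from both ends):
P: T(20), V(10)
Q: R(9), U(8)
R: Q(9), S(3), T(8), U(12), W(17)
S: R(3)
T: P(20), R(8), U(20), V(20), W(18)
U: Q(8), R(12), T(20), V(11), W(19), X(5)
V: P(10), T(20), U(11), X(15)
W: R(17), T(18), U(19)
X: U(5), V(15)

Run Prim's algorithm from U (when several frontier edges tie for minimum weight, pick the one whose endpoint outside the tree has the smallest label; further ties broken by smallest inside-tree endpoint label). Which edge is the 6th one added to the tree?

U-V

Prim's algorithm from U:
Step 1: cheapest edge leaving the tree is U-X (5); add X.
Step 2: cheapest edge leaving the tree is Q-U (8); add Q.
Step 3: cheapest edge leaving the tree is Q-R (9); add R.
Step 4: cheapest edge leaving the tree is R-S (3); add S.
Step 5: cheapest edge leaving the tree is R-T (8); add T.
Step 6: cheapest edge leaving the tree is U-V (11); add V.
Step 7: cheapest edge leaving the tree is P-V (10); add P.
Step 8: cheapest edge leaving the tree is R-W (17); add W.
The 6th edge added is U-V.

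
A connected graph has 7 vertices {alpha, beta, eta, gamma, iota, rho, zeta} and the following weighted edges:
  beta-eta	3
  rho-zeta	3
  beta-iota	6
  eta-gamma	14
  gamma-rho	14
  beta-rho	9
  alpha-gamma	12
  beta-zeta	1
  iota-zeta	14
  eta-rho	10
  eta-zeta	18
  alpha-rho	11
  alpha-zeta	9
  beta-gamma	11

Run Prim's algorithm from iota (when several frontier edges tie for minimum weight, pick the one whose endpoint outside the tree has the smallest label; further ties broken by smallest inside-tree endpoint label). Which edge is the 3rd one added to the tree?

Prim, starting at iota.
Step 1: frontier [beta-iota 6, iota-zeta 14] → take beta-iota (6); add beta.
Step 2: frontier [beta-zeta 1, beta-eta 3, beta-rho 9, beta-gamma 11, iota-zeta 14] → take beta-zeta (1); add zeta.
Step 3: frontier [beta-eta 3, beta-rho 9, beta-gamma 11, rho-zeta 3, alpha-zeta 9, eta-zeta 18] → take beta-eta (3); add eta.
Step 4: frontier [beta-rho 9, beta-gamma 11, eta-rho 10, eta-gamma 14, rho-zeta 3, alpha-zeta 9] → take rho-zeta (3); add rho.
Step 5: frontier [beta-gamma 11, eta-gamma 14, alpha-rho 11, gamma-rho 14, alpha-zeta 9] → take alpha-zeta (9); add alpha.
Step 6: frontier [alpha-gamma 12, beta-gamma 11, eta-gamma 14, gamma-rho 14] → take beta-gamma (11); add gamma.
The 3rd edge added is beta-eta.

beta-eta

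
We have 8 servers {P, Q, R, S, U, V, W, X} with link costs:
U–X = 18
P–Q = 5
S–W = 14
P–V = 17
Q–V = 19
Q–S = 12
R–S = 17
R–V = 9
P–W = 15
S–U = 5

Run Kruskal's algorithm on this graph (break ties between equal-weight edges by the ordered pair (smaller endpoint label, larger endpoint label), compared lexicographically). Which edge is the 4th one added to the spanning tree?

Kruskal: consider edges lightest-first.
P–Q (5): add — endpoints in different components.
S–U (5): add — endpoints in different components.
R–V (9): add — endpoints in different components.
Q–S (12): add — endpoints in different components.
S–W (14): add — endpoints in different components.
P–W (15): skip — P and W already connected.
P–V (17): add — endpoints in different components.
R–S (17): skip — R and S already connected.
U–X (18): add — endpoints in different components.
The 4th edge added is Q–S.

Q-S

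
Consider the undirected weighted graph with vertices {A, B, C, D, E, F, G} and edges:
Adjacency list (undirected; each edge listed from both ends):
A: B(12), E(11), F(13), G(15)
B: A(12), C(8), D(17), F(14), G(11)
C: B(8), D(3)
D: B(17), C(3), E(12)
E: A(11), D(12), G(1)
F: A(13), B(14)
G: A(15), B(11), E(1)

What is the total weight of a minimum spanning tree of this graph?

Kruskal's algorithm — process edges by increasing weight (ties by edge label):
E—G (1): add. Components now {A} {B} {C} {D} {E,G} {F}
C—D (3): add. Components now {A} {B} {C,D} {E,G} {F}
B—C (8): add. Components now {A} {B,C,D} {E,G} {F}
A—E (11): add. Components now {A,E,G} {B,C,D} {F}
B—G (11): add. Components now {A,B,C,D,E,G} {F}
A—B (12): skip — A and B already connected.
D—E (12): skip — D and E already connected.
A—F (13): add. Components now {A,B,C,D,E,F,G}
MST edges: E—G, C—D, B—C, A—E, B—G, A—F; total weight 1+3+8+11+11+13 = 47.

47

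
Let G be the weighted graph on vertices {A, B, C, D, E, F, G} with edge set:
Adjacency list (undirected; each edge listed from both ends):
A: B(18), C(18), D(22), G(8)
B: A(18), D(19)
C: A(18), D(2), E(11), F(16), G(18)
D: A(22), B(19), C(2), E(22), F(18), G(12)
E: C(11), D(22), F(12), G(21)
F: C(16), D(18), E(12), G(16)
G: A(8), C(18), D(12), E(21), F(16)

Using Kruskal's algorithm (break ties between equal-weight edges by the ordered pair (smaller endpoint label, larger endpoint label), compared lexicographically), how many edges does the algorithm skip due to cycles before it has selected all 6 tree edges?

Kruskal: consider edges lightest-first.
C D (2): add. Components now {A} {B} {C,D} {E} {F} {G}
A G (8): add. Components now {A,G} {B} {C,D} {E} {F}
C E (11): add. Components now {A,G} {B} {C,D,E} {F}
D G (12): add. Components now {A,C,D,E,G} {B} {F}
E F (12): add. Components now {A,C,D,E,F,G} {B}
C F (16): skip — C and F already connected.
F G (16): skip — F and G already connected.
A B (18): add. Components now {A,B,C,D,E,F,G}
Edges rejected before the tree was complete: 2.

2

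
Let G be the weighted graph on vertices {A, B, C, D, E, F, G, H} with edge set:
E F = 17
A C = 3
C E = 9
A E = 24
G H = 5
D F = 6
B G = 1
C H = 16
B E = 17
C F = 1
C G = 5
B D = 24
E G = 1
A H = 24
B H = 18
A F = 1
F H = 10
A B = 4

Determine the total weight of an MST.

Kruskal: consider edges lightest-first.
A F (1): add — endpoints in different components.
B G (1): add — endpoints in different components.
C F (1): add — endpoints in different components.
E G (1): add — endpoints in different components.
A C (3): skip — A and C already connected.
A B (4): add — endpoints in different components.
C G (5): skip — C and G already connected.
G H (5): add — endpoints in different components.
D F (6): add — endpoints in different components.
MST edges: A F, B G, C F, E G, A B, G H, D F; total weight 1+1+1+1+4+5+6 = 19.

19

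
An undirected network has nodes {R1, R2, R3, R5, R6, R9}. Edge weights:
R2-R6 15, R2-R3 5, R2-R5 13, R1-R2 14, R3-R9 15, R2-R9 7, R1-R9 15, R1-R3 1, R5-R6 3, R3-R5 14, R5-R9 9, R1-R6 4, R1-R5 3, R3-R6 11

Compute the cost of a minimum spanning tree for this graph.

Prim, starting at R2.
Step 1: cheapest edge leaving the tree is R2-R3 (5); add R3.
Step 2: cheapest edge leaving the tree is R1-R3 (1); add R1.
Step 3: cheapest edge leaving the tree is R1-R5 (3); add R5.
Step 4: cheapest edge leaving the tree is R5-R6 (3); add R6.
Step 5: cheapest edge leaving the tree is R2-R9 (7); add R9.
MST edges: R2-R3, R1-R3, R1-R5, R5-R6, R2-R9; total weight 5+1+3+3+7 = 19.

19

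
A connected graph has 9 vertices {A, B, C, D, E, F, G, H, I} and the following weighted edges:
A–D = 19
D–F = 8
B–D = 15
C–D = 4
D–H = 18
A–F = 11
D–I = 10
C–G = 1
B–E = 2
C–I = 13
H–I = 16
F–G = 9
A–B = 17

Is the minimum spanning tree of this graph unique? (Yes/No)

Kruskal: consider edges lightest-first.
C–G (1): add — endpoints in different components.
B–E (2): add — endpoints in different components.
C–D (4): add — endpoints in different components.
D–F (8): add — endpoints in different components.
F–G (9): skip — F and G already connected.
D–I (10): add — endpoints in different components.
A–F (11): add — endpoints in different components.
C–I (13): skip — C and I already connected.
B–D (15): add — endpoints in different components.
H–I (16): add — endpoints in different components.
Every non-tree edge has weight strictly greater than the heaviest edge on the tree path between its endpoints, so the MST is unique.

Yes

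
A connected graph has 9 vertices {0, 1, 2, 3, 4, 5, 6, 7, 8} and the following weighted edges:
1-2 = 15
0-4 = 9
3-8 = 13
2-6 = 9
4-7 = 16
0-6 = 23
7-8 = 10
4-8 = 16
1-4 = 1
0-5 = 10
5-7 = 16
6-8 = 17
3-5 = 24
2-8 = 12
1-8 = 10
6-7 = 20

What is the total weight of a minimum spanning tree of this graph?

74

Grow the tree from 5 using Prim:
Step 1: cheapest edge leaving the tree is 0-5 (10); add 0.
Step 2: cheapest edge leaving the tree is 0-4 (9); add 4.
Step 3: cheapest edge leaving the tree is 1-4 (1); add 1.
Step 4: cheapest edge leaving the tree is 1-8 (10); add 8.
Step 5: cheapest edge leaving the tree is 7-8 (10); add 7.
Step 6: cheapest edge leaving the tree is 2-8 (12); add 2.
Step 7: cheapest edge leaving the tree is 2-6 (9); add 6.
Step 8: cheapest edge leaving the tree is 3-8 (13); add 3.
MST edges: 0-5, 0-4, 1-4, 1-8, 7-8, 2-8, 2-6, 3-8; total weight 10+9+1+10+10+12+9+13 = 74.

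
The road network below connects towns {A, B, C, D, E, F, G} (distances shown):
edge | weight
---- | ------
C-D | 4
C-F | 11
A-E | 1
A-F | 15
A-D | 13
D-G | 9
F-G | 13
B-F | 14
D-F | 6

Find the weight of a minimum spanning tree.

47

Sort edges by weight, then run Kruskal:
A-E (1): add. Components now {A,E} {B} {C} {D} {F} {G}
C-D (4): add. Components now {A,E} {B} {C,D} {F} {G}
D-F (6): add. Components now {A,E} {B} {C,D,F} {G}
D-G (9): add. Components now {A,E} {B} {C,D,F,G}
C-F (11): skip — C and F already connected.
A-D (13): add. Components now {A,C,D,E,F,G} {B}
F-G (13): skip — F and G already connected.
B-F (14): add. Components now {A,B,C,D,E,F,G}
MST edges: A-E, C-D, D-F, D-G, A-D, B-F; total weight 1+4+6+9+13+14 = 47.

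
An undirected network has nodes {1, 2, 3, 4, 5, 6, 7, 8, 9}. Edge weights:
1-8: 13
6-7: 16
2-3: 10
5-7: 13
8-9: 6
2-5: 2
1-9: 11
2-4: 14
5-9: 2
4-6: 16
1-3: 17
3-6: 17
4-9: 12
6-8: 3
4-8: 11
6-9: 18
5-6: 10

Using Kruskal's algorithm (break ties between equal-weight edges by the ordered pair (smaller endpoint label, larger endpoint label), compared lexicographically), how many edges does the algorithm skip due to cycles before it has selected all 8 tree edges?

Kruskal's algorithm — process edges by increasing weight (ties by edge label):
2-5 (2): add — endpoints in different components.
5-9 (2): add — endpoints in different components.
6-8 (3): add — endpoints in different components.
8-9 (6): add — endpoints in different components.
2-3 (10): add — endpoints in different components.
5-6 (10): skip — 5 and 6 already connected.
1-9 (11): add — endpoints in different components.
4-8 (11): add — endpoints in different components.
4-9 (12): skip — 4 and 9 already connected.
1-8 (13): skip — 1 and 8 already connected.
5-7 (13): add — endpoints in different components.
Edges rejected before the tree was complete: 3.

3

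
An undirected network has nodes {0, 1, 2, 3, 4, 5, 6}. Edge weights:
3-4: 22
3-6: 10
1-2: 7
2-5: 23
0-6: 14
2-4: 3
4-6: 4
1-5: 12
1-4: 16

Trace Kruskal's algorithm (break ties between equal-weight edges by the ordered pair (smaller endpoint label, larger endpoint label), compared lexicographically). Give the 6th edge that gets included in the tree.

Sort edges by weight, then run Kruskal:
2-4 (3): add — endpoints in different components.
4-6 (4): add — endpoints in different components.
1-2 (7): add — endpoints in different components.
3-6 (10): add — endpoints in different components.
1-5 (12): add — endpoints in different components.
0-6 (14): add — endpoints in different components.
The 6th edge added is 0-6.

0-6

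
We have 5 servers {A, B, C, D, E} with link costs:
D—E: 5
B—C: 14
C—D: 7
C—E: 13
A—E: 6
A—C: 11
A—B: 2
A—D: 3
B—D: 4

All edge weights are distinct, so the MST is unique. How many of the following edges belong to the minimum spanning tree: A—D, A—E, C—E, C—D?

2

Kruskal: consider edges lightest-first.
A—B (2): add — endpoints in different components.
A—D (3): add — endpoints in different components.
B—D (4): skip — B and D already connected.
D—E (5): add — endpoints in different components.
A—E (6): skip — A and E already connected.
C—D (7): add — endpoints in different components.
MST edge set: {A—B, A—D, D—E, C—D}.
Of the listed edges, {A—D, C—D} are in the MST → 2.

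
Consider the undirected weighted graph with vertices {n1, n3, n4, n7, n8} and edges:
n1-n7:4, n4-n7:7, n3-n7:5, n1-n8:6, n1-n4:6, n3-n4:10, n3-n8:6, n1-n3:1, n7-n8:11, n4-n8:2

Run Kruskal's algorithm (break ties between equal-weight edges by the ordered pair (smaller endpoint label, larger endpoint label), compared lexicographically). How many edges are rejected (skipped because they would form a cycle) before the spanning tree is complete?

1

Kruskal's algorithm — process edges by increasing weight (ties by edge label):
n1-n3 (1): add — endpoints in different components.
n4-n8 (2): add — endpoints in different components.
n1-n7 (4): add — endpoints in different components.
n3-n7 (5): skip — n7 and n3 already connected.
n1-n4 (6): add — endpoints in different components.
Edges rejected before the tree was complete: 1.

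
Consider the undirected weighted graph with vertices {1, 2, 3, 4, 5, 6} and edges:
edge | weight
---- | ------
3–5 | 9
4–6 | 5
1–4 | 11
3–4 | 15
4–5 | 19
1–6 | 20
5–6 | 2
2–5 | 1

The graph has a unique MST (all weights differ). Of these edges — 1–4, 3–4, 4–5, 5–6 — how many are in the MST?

Sort edges by weight, then run Kruskal:
2–5 (1): add — endpoints in different components.
5–6 (2): add — endpoints in different components.
4–6 (5): add — endpoints in different components.
3–5 (9): add — endpoints in different components.
1–4 (11): add — endpoints in different components.
MST edge set: {2–5, 5–6, 4–6, 3–5, 1–4}.
Of the listed edges, {1–4, 5–6} are in the MST → 2.

2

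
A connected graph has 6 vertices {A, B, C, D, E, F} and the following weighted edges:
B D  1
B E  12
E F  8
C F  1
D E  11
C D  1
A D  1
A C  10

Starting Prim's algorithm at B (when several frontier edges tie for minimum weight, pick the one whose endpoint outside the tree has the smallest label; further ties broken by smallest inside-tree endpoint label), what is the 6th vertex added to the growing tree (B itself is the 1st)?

Grow the tree from B using Prim:
Step 1: cheapest edge leaving the tree is B D (1); add D.
Step 2: cheapest edge leaving the tree is A D (1); add A.
Step 3: cheapest edge leaving the tree is C D (1); add C.
Step 4: cheapest edge leaving the tree is C F (1); add F.
Step 5: cheapest edge leaving the tree is E F (8); add E.
Vertex order: B, D, A, C, F, E. The 6th vertex is E.

E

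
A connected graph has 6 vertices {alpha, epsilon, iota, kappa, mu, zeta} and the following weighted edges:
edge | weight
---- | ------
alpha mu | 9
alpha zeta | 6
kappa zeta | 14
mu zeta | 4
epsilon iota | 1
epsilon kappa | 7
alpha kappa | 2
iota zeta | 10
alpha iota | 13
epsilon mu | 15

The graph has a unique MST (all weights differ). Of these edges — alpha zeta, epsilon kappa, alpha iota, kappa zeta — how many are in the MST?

Kruskal: consider edges lightest-first.
epsilon iota (1): add — endpoints in different components.
alpha kappa (2): add — endpoints in different components.
mu zeta (4): add — endpoints in different components.
alpha zeta (6): add — endpoints in different components.
epsilon kappa (7): add — endpoints in different components.
MST edge set: {epsilon iota, alpha kappa, mu zeta, alpha zeta, epsilon kappa}.
Of the listed edges, {alpha zeta, epsilon kappa} are in the MST → 2.

2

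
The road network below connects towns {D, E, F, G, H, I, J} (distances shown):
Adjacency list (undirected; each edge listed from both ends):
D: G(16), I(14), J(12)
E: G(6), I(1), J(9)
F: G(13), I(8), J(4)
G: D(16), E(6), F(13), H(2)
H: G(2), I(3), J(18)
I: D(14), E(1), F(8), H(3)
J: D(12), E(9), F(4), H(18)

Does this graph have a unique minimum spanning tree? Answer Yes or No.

Yes

Sort edges by weight, then run Kruskal:
E—I (1): add. Components now {D} {E,I} {F} {G} {H} {J}
G—H (2): add. Components now {D} {E,I} {F} {G,H} {J}
H—I (3): add. Components now {D} {E,G,H,I} {F} {J}
F—J (4): add. Components now {D} {E,G,H,I} {F,J}
E—G (6): skip — E and G already connected.
F—I (8): add. Components now {D} {E,F,G,H,I,J}
E—J (9): skip — E and J already connected.
D—J (12): add. Components now {D,E,F,G,H,I,J}
Every non-tree edge has weight strictly greater than the heaviest edge on the tree path between its endpoints, so the MST is unique.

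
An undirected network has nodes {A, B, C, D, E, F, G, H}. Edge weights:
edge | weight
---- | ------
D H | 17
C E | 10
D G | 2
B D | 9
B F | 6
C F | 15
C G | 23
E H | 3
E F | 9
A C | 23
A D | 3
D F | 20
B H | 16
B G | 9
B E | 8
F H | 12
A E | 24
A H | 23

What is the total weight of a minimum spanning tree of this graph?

41

Kruskal's algorithm — process edges by increasing weight (ties by edge label):
D G (2): add — endpoints in different components.
A D (3): add — endpoints in different components.
E H (3): add — endpoints in different components.
B F (6): add — endpoints in different components.
B E (8): add — endpoints in different components.
B D (9): add — endpoints in different components.
B G (9): skip — B and G already connected.
E F (9): skip — E and F already connected.
C E (10): add — endpoints in different components.
MST edges: D G, A D, E H, B F, B E, B D, C E; total weight 2+3+3+6+8+9+10 = 41.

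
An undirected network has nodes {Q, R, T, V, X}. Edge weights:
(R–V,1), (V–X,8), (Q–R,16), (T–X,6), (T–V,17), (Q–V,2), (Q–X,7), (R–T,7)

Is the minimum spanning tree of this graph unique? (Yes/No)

Kruskal's algorithm — process edges by increasing weight (ties by edge label):
R–V (1): add. Components now {T} {Q} {X} {R,V}
Q–V (2): add. Components now {T} {Q,R,V} {X}
T–X (6): add. Components now {T,X} {Q,R,V}
Q–X (7): add. Components now {Q,R,T,V,X}
Non-tree edge R–T has weight 7, equal to the heaviest edge on its tree cycle — swapping gives another MST of the same weight. Not unique.

No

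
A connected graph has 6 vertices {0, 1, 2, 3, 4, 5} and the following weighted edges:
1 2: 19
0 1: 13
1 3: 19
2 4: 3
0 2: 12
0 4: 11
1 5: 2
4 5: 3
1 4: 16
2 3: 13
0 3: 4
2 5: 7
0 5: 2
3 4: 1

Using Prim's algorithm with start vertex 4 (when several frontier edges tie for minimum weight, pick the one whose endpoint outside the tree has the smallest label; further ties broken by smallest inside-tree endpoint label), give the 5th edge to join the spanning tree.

1-5

Prim's algorithm from 4:
Step 1: cheapest edge leaving the tree is 3 4 (1); add 3.
Step 2: cheapest edge leaving the tree is 2 4 (3); add 2.
Step 3: cheapest edge leaving the tree is 4 5 (3); add 5.
Step 4: cheapest edge leaving the tree is 0 5 (2); add 0.
Step 5: cheapest edge leaving the tree is 1 5 (2); add 1.
The 5th edge added is 1 5.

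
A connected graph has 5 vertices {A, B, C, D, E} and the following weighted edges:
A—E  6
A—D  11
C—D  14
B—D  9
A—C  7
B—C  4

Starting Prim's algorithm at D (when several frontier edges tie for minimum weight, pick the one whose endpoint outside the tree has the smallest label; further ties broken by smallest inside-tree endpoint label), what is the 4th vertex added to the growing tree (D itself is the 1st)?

A

Prim, starting at D.
Step 1: cheapest edge leaving the tree is B—D (9); add B.
Step 2: cheapest edge leaving the tree is B—C (4); add C.
Step 3: cheapest edge leaving the tree is A—C (7); add A.
Step 4: cheapest edge leaving the tree is A—E (6); add E.
Vertex order: D, B, C, A, E. The 4th vertex is A.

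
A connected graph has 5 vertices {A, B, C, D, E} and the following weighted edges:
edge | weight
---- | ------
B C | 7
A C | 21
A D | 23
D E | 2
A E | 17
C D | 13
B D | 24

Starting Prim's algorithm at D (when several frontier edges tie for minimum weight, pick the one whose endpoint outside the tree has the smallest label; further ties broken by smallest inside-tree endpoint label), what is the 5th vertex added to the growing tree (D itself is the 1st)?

A

Prim's algorithm from D:
Step 1: cheapest edge leaving the tree is D E (2); add E.
Step 2: cheapest edge leaving the tree is C D (13); add C.
Step 3: cheapest edge leaving the tree is B C (7); add B.
Step 4: cheapest edge leaving the tree is A E (17); add A.
Vertex order: D, E, C, B, A. The 5th vertex is A.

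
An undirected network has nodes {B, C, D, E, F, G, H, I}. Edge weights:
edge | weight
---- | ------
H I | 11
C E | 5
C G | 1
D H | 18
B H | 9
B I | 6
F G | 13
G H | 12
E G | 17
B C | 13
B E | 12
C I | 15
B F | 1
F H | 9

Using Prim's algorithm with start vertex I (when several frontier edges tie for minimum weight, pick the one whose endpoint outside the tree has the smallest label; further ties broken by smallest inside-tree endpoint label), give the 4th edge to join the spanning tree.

B-E

Prim's algorithm from I:
Step 1: frontier [B I 6, H I 11, C I 15] → take B I (6); add B.
Step 2: frontier [B F 1, B H 9, B E 12, B C 13, H I 11, C I 15] → take B F (1); add F.
Step 3: frontier [B H 9, B E 12, B C 13, F H 9, F G 13, H I 11, C I 15] → take B H (9); add H.
Step 4: frontier [B E 12, B C 13, F G 13, G H 12, D H 18, C I 15] → take B E (12); add E.
Step 5: frontier [B C 13, C E 5, E G 17, F G 13, G H 12, D H 18, C I 15] → take C E (5); add C.
Step 6: frontier [C G 1, E G 17, F G 13, G H 12, D H 18] → take C G (1); add G.
Step 7: frontier [D H 18] → take D H (18); add D.
The 4th edge added is B E.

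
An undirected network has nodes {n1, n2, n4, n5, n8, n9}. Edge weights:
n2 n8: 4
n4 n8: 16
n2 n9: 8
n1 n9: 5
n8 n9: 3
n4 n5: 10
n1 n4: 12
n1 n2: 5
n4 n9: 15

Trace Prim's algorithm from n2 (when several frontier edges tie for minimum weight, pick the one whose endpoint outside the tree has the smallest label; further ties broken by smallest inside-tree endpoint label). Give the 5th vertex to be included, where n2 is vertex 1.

Grow the tree from n2 using Prim:
Step 1: cheapest edge leaving the tree is n2 n8 (4); add n8.
Step 2: cheapest edge leaving the tree is n8 n9 (3); add n9.
Step 3: cheapest edge leaving the tree is n1 n2 (5); add n1.
Step 4: cheapest edge leaving the tree is n1 n4 (12); add n4.
Step 5: cheapest edge leaving the tree is n4 n5 (10); add n5.
Vertex order: n2, n8, n9, n1, n4, n5. The 5th vertex is n4.

n4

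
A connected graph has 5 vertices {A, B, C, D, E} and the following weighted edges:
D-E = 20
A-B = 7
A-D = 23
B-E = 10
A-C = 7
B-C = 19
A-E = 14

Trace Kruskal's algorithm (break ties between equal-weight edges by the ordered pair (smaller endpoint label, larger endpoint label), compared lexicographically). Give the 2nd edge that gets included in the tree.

Sort edges by weight, then run Kruskal:
A-B (7): add — endpoints in different components.
A-C (7): add — endpoints in different components.
B-E (10): add — endpoints in different components.
A-E (14): skip — A and E already connected.
B-C (19): skip — B and C already connected.
D-E (20): add — endpoints in different components.
The 2nd edge added is A-C.

A-C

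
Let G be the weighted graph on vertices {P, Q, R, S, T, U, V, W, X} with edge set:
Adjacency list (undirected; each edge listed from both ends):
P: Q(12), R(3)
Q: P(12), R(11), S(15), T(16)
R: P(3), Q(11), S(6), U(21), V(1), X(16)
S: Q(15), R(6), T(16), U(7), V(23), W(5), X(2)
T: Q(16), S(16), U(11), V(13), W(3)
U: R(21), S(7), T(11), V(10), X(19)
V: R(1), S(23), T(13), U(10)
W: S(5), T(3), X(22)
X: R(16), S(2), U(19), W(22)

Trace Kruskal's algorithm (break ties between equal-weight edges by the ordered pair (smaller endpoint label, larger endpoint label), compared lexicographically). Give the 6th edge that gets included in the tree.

R-S

Kruskal: consider edges lightest-first.
R–V (1): add — endpoints in different components.
S–X (2): add — endpoints in different components.
P–R (3): add — endpoints in different components.
T–W (3): add — endpoints in different components.
S–W (5): add — endpoints in different components.
R–S (6): add — endpoints in different components.
S–U (7): add — endpoints in different components.
U–V (10): skip — U and V already connected.
Q–R (11): add — endpoints in different components.
The 6th edge added is R–S.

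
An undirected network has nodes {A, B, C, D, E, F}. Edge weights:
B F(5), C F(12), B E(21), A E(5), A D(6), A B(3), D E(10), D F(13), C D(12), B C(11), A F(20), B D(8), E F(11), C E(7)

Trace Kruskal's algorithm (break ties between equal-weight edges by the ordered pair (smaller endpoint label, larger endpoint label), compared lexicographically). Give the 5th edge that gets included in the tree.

Kruskal's algorithm — process edges by increasing weight (ties by edge label):
A B (3): add — endpoints in different components.
A E (5): add — endpoints in different components.
B F (5): add — endpoints in different components.
A D (6): add — endpoints in different components.
C E (7): add — endpoints in different components.
The 5th edge added is C E.

C-E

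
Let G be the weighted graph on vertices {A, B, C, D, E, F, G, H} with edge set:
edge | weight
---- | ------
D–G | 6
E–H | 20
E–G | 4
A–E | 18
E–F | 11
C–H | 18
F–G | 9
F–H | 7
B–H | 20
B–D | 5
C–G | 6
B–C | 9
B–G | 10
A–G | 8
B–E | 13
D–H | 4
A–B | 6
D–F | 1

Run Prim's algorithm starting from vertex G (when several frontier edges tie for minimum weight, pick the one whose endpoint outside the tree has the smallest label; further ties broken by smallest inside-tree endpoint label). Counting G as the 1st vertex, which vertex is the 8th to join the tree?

A

Prim's algorithm from G:
Step 1: cheapest edge leaving the tree is E–G (4); add E.
Step 2: cheapest edge leaving the tree is C–G (6); add C.
Step 3: cheapest edge leaving the tree is D–G (6); add D.
Step 4: cheapest edge leaving the tree is D–F (1); add F.
Step 5: cheapest edge leaving the tree is D–H (4); add H.
Step 6: cheapest edge leaving the tree is B–D (5); add B.
Step 7: cheapest edge leaving the tree is A–B (6); add A.
Vertex order: G, E, C, D, F, H, B, A. The 8th vertex is A.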